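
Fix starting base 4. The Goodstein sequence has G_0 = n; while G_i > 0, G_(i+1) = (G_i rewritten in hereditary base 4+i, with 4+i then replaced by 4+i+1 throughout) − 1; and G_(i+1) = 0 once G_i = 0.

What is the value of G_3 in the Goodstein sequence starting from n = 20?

51

20 —HB4→ 4^2 + 4 —bump→ 5^2 + 5 = 30 —(−1)→ 29
29 —HB5→ 5^2 + 4 —bump→ 6^2 + 4 = 40 —(−1)→ 39
39 —HB6→ 6^2 + 3 —bump→ 7^2 + 3 = 52 —(−1)→ 51
51 —HB7→ 7^2 + 2 —bump→ 8^2 + 2 = 66 —(−1)→ 65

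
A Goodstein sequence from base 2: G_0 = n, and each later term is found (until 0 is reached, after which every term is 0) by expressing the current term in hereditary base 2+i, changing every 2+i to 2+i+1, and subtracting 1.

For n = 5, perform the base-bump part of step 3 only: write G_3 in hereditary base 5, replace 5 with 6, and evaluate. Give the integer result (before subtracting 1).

776

5 —HB2→ 2^2 + 1 —bump→ 3^3 + 1 = 28 —(−1)→ 27
27 —HB3→ 3^3 —bump→ 4^4 = 256 —(−1)→ 255
255 —HB4→ 3·4^3 + 3·4^2 + 3·4 + 3 —bump→ 3·5^3 + 3·5^2 + 3·5 + 3 = 468 —(−1)→ 467
467 —HB5→ 3·5^3 + 3·5^2 + 3·5 + 2 —bump→ 3·6^3 + 3·6^2 + 3·6 + 2 = 776 —(−1)→ 775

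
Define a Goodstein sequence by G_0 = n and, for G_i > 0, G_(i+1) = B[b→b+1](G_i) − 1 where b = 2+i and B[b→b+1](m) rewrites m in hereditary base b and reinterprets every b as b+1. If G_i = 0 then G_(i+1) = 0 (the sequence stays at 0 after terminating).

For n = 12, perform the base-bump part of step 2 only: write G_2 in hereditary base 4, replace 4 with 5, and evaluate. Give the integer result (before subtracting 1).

G_0 = 12. HB_2(12) = 2^(2 + 1) + 2^2. Bump = 108. G_1 = 107.
G_1 = 107. HB_3(107) = 3^(3 + 1) + 2·3^2 + 2·3 + 2. Bump = 1066. G_2 = 1065.
G_2 = 1065. HB_4(1065) = 4^(4 + 1) + 2·4^2 + 2·4 + 1. Bump = 15686. G_3 = 15685.

15686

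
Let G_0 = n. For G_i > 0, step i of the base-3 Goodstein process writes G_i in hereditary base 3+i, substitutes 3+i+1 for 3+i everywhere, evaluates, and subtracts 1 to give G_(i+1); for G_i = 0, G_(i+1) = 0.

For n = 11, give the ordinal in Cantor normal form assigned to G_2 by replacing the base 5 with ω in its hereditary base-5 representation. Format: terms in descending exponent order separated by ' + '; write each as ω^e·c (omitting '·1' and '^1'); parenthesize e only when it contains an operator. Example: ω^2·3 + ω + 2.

step 0: 11 = 3^2 + 2; sub 4 for 3: 4^2 + 2; = 18; G_1 = 18−1 = 17
step 1: 17 = 4^2 + 1; sub 5 for 4: 5^2 + 1; = 26; G_2 = 26−1 = 25

ω^2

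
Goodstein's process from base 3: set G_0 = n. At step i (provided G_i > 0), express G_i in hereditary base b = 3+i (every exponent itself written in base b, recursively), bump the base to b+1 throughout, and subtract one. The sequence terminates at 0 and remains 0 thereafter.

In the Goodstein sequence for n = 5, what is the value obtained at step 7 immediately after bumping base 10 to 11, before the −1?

1

G_0=5  [base 3] 3 + 2  →[3↦4]→  4 + 2 = 6  −1 ⇒ G_1=5
G_1=5  [base 4] 4 + 1  →[4↦5]→  5 + 1 = 6  −1 ⇒ G_2=5
G_2=5  [base 5] 5  →[5↦6]→  6 = 6  −1 ⇒ G_3=5
G_3=5  [base 6] 5  →[6↦7]→  5 = 5  −1 ⇒ G_4=4
G_4=4  [base 7] 4  →[7↦8]→  4 = 4  −1 ⇒ G_5=3
G_5=3  [base 8] 3  →[8↦9]→  3 = 3  −1 ⇒ G_6=2
G_6=2  [base 9] 2  →[9↦10]→  2 = 2  −1 ⇒ G_7=1
G_7=1  [base 10] 1  →[10↦11]→  1 = 1  −1 ⇒ G_8=0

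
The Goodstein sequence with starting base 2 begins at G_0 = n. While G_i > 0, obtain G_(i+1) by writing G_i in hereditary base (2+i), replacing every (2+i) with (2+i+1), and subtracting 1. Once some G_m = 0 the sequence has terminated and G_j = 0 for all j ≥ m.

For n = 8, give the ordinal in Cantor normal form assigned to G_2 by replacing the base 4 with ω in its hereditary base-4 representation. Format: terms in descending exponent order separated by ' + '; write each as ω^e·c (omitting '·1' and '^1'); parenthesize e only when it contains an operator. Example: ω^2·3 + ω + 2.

ω^ω·2 + ω^2·2 + ω·2 + 1

G_0 = 8. HB_2(8) = 2^(2 + 1). Bump = 81. G_1 = 80.
G_1 = 80. HB_3(80) = 2·3^3 + 2·3^2 + 2·3 + 2. Bump = 554. G_2 = 553.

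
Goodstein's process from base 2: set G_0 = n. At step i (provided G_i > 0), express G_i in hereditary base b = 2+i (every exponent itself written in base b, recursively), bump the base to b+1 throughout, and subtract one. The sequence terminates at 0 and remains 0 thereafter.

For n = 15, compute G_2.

1283

base 2: 15 = 2^(2 + 1) + 2^2 + 2 + 1; at 3: 3^(3 + 1) + 3^3 + 3 + 1 = 112; next = 111
base 3: 111 = 3^(3 + 1) + 3^3 + 3; at 4: 4^(4 + 1) + 4^4 + 4 = 1284; next = 1283
base 4: 1283 = 4^(4 + 1) + 4^4 + 3; at 5: 5^(5 + 1) + 5^5 + 3 = 18753; next = 18752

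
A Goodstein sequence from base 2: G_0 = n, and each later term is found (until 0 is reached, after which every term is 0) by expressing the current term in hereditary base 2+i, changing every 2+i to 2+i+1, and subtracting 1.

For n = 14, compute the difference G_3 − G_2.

17469

step 0: 14 = 2^(2 + 1) + 2^2 + 2; sub 3 for 2: 3^(3 + 1) + 3^3 + 3; = 111; G_1 = 111−1 = 110
step 1: 110 = 3^(3 + 1) + 3^3 + 2; sub 4 for 3: 4^(4 + 1) + 4^4 + 2; = 1282; G_2 = 1282−1 = 1281
step 2: 1281 = 4^(4 + 1) + 4^4 + 1; sub 5 for 4: 5^(5 + 1) + 5^5 + 1; = 18751; G_3 = 18751−1 = 18750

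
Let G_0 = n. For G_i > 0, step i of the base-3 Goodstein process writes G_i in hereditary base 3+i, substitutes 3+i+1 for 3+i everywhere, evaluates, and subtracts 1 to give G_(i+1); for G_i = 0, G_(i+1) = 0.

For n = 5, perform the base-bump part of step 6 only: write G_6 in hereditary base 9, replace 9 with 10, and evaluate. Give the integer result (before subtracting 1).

2

G_0=5  [base 3] 3 + 2  →[3↦4]→  4 + 2 = 6  −1 ⇒ G_1=5
G_1=5  [base 4] 4 + 1  →[4↦5]→  5 + 1 = 6  −1 ⇒ G_2=5
G_2=5  [base 5] 5  →[5↦6]→  6 = 6  −1 ⇒ G_3=5
G_3=5  [base 6] 5  →[6↦7]→  5 = 5  −1 ⇒ G_4=4
G_4=4  [base 7] 4  →[7↦8]→  4 = 4  −1 ⇒ G_5=3
G_5=3  [base 8] 3  →[8↦9]→  3 = 3  −1 ⇒ G_6=2
G_6=2  [base 9] 2  →[9↦10]→  2 = 2  −1 ⇒ G_7=1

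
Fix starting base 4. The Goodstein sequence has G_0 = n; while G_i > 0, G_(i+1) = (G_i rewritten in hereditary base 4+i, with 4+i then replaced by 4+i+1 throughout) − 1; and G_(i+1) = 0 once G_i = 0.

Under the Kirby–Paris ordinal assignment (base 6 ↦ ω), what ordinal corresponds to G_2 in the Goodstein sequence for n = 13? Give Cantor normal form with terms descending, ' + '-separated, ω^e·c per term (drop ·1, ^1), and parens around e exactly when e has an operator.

step 0: 13 = 3·4 + 1; sub 5 for 4: 3·5 + 1; = 16; G_1 = 16−1 = 15
step 1: 15 = 3·5; sub 6 for 5: 3·6; = 18; G_2 = 18−1 = 17
step 2: 17 = 2·6 + 5; sub 7 for 6: 2·7 + 5; = 19; G_3 = 19−1 = 18

ω·2 + 5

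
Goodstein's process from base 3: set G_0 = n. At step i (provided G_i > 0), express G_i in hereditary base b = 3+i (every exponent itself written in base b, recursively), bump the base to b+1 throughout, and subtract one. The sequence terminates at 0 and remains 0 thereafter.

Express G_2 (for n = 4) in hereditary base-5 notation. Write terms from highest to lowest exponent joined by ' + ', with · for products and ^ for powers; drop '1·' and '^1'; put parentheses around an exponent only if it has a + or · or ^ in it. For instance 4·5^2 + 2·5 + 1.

4

step 0: 4 = 3 + 1; sub 4 for 3: 4 + 1; = 5; G_1 = 5−1 = 4
step 1: 4 = 4; sub 5 for 4: 5; = 5; G_2 = 5−1 = 4
step 2: 4 = 4; sub 6 for 5: 4; = 4; G_3 = 4−1 = 3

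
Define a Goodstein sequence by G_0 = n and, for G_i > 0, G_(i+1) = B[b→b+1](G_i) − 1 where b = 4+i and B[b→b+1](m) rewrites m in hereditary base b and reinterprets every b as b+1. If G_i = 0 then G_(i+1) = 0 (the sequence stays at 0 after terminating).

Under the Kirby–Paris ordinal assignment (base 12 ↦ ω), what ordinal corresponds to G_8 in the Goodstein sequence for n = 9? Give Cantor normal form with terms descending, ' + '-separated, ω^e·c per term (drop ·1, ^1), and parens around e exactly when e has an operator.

11

G_0=9  [base 4] 2·4 + 1  →[4↦5]→  2·5 + 1 = 11  −1 ⇒ G_1=10
G_1=10  [base 5] 2·5  →[5↦6]→  2·6 = 12  −1 ⇒ G_2=11
G_2=11  [base 6] 6 + 5  →[6↦7]→  7 + 5 = 12  −1 ⇒ G_3=11
G_3=11  [base 7] 7 + 4  →[7↦8]→  8 + 4 = 12  −1 ⇒ G_4=11
G_4=11  [base 8] 8 + 3  →[8↦9]→  9 + 3 = 12  −1 ⇒ G_5=11
G_5=11  [base 9] 9 + 2  →[9↦10]→  10 + 2 = 12  −1 ⇒ G_6=11
G_6=11  [base 10] 10 + 1  →[10↦11]→  11 + 1 = 12  −1 ⇒ G_7=11
G_7=11  [base 11] 11  →[11↦12]→  12 = 12  −1 ⇒ G_8=11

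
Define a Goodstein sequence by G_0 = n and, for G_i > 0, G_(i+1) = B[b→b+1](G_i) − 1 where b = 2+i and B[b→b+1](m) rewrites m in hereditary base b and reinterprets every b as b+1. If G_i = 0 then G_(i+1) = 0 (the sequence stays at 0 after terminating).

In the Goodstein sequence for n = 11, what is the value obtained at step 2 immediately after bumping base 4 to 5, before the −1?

(0) 11|_2 = 2^(2 + 1) + 2 + 1 ↦ 3^(3 + 1) + 3 + 1|_3 = 85 ⇒ 84
(1) 84|_3 = 3^(3 + 1) + 3 ↦ 4^(4 + 1) + 4|_4 = 1028 ⇒ 1027
(2) 1027|_4 = 4^(4 + 1) + 3 ↦ 5^(5 + 1) + 3|_5 = 15628 ⇒ 15627

15628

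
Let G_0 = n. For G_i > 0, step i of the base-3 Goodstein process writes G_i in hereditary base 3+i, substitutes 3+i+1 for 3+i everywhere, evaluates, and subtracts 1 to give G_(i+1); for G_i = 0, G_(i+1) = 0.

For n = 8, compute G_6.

11

8 —HB3→ 2·3 + 2 —bump→ 2·4 + 2 = 10 —(−1)→ 9
9 —HB4→ 2·4 + 1 —bump→ 2·5 + 1 = 11 —(−1)→ 10
10 —HB5→ 2·5 —bump→ 2·6 = 12 —(−1)→ 11
11 —HB6→ 6 + 5 —bump→ 7 + 5 = 12 —(−1)→ 11
11 —HB7→ 7 + 4 —bump→ 8 + 4 = 12 —(−1)→ 11
11 —HB8→ 8 + 3 —bump→ 9 + 3 = 12 —(−1)→ 11
11 —HB9→ 9 + 2 —bump→ 10 + 2 = 12 —(−1)→ 11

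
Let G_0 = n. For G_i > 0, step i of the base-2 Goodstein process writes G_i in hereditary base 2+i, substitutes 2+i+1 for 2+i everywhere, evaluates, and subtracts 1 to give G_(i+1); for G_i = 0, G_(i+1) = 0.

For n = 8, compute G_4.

step 0: 8 = 2^(2 + 1); sub 3 for 2: 3^(3 + 1); = 81; G_1 = 81−1 = 80
step 1: 80 = 2·3^3 + 2·3^2 + 2·3 + 2; sub 4 for 3: 2·4^4 + 2·4^2 + 2·4 + 2; = 554; G_2 = 554−1 = 553
step 2: 553 = 2·4^4 + 2·4^2 + 2·4 + 1; sub 5 for 4: 2·5^5 + 2·5^2 + 2·5 + 1; = 6311; G_3 = 6311−1 = 6310
step 3: 6310 = 2·5^5 + 2·5^2 + 2·5; sub 6 for 5: 2·6^6 + 2·6^2 + 2·6; = 93396; G_4 = 93396−1 = 93395
step 4: 93395 = 2·6^6 + 2·6^2 + 6 + 5; sub 7 for 6: 2·7^7 + 2·7^2 + 7 + 5; = 1647196; G_5 = 1647196−1 = 1647195

93395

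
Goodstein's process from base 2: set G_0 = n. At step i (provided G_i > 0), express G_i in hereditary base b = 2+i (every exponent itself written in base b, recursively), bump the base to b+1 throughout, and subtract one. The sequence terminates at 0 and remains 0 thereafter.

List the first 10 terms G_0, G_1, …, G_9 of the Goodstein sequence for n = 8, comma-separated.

step 0: 8 = 2^(2 + 1); sub 3 for 2: 3^(3 + 1); = 81; G_1 = 81−1 = 80
step 1: 80 = 2·3^3 + 2·3^2 + 2·3 + 2; sub 4 for 3: 2·4^4 + 2·4^2 + 2·4 + 2; = 554; G_2 = 554−1 = 553
step 2: 553 = 2·4^4 + 2·4^2 + 2·4 + 1; sub 5 for 4: 2·5^5 + 2·5^2 + 2·5 + 1; = 6311; G_3 = 6311−1 = 6310
step 3: 6310 = 2·5^5 + 2·5^2 + 2·5; sub 6 for 5: 2·6^6 + 2·6^2 + 2·6; = 93396; G_4 = 93396−1 = 93395
step 4: 93395 = 2·6^6 + 2·6^2 + 6 + 5; sub 7 for 6: 2·7^7 + 2·7^2 + 7 + 5; = 1647196; G_5 = 1647196−1 = 1647195
step 5: 1647195 = 2·7^7 + 2·7^2 + 7 + 4; sub 8 for 7: 2·8^8 + 2·8^2 + 8 + 4; = 33554572; G_6 = 33554572−1 = 33554571
step 6: 33554571 = 2·8^8 + 2·8^2 + 8 + 3; sub 9 for 8: 2·9^9 + 2·9^2 + 9 + 3; = 774841152; G_7 = 774841152−1 = 774841151
step 7: 774841151 = 2·9^9 + 2·9^2 + 9 + 2; sub 10 for 9: 2·10^10 + 2·10^2 + 10 + 2; = 20000000212; G_8 = 20000000212−1 = 20000000211
step 8: 20000000211 = 2·10^10 + 2·10^2 + 10 + 1; sub 11 for 10: 2·11^11 + 2·11^2 + 11 + 1; = 570623341476; G_9 = 570623341476−1 = 570623341475

8, 80, 553, 6310, 93395, 1647195, 33554571, 774841151, 20000000211, 570623341475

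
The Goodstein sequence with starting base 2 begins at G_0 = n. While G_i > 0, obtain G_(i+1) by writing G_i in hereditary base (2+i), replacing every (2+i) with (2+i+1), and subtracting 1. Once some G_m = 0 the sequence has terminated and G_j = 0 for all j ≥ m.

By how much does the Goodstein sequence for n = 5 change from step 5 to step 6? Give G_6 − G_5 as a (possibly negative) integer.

[0] 5 ≡ 2^2 + 1 (base 2). Lift 3: 28. −1: 27.
[1] 27 ≡ 3^3 (base 3). Lift 4: 256. −1: 255.
[2] 255 ≡ 3·4^3 + 3·4^2 + 3·4 + 3 (base 4). Lift 5: 468. −1: 467.
[3] 467 ≡ 3·5^3 + 3·5^2 + 3·5 + 2 (base 5). Lift 6: 776. −1: 775.
[4] 775 ≡ 3·6^3 + 3·6^2 + 3·6 + 1 (base 6). Lift 7: 1198. −1: 1197.
[5] 1197 ≡ 3·7^3 + 3·7^2 + 3·7 (base 7). Lift 8: 1752. −1: 1751.

554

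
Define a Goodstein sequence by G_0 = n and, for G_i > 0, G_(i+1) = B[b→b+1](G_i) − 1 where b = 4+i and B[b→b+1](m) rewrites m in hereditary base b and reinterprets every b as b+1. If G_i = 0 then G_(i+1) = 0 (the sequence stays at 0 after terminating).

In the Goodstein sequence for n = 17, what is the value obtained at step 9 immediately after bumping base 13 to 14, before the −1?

(0) 17|_4 = 4^2 + 1 ↦ 5^2 + 1|_5 = 26 ⇒ 25
(1) 25|_5 = 5^2 ↦ 6^2|_6 = 36 ⇒ 35
(2) 35|_6 = 5·6 + 5 ↦ 5·7 + 5|_7 = 40 ⇒ 39
(3) 39|_7 = 5·7 + 4 ↦ 5·8 + 4|_8 = 44 ⇒ 43
(4) 43|_8 = 5·8 + 3 ↦ 5·9 + 3|_9 = 48 ⇒ 47
(5) 47|_9 = 5·9 + 2 ↦ 5·10 + 2|_10 = 52 ⇒ 51
(6) 51|_10 = 5·10 + 1 ↦ 5·11 + 1|_11 = 56 ⇒ 55
(7) 55|_11 = 5·11 ↦ 5·12|_12 = 60 ⇒ 59
(8) 59|_12 = 4·12 + 11 ↦ 4·13 + 11|_13 = 63 ⇒ 62

66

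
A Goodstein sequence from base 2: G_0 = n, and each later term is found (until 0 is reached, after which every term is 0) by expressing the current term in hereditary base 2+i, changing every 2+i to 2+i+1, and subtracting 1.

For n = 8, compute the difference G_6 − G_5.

31907376

G_0=8  [base 2] 2^(2 + 1)  →[2↦3]→  3^(3 + 1) = 81  −1 ⇒ G_1=80
G_1=80  [base 3] 2·3^3 + 2·3^2 + 2·3 + 2  →[3↦4]→  2·4^4 + 2·4^2 + 2·4 + 2 = 554  −1 ⇒ G_2=553
G_2=553  [base 4] 2·4^4 + 2·4^2 + 2·4 + 1  →[4↦5]→  2·5^5 + 2·5^2 + 2·5 + 1 = 6311  −1 ⇒ G_3=6310
G_3=6310  [base 5] 2·5^5 + 2·5^2 + 2·5  →[5↦6]→  2·6^6 + 2·6^2 + 2·6 = 93396  −1 ⇒ G_4=93395
G_4=93395  [base 6] 2·6^6 + 2·6^2 + 6 + 5  →[6↦7]→  2·7^7 + 2·7^2 + 7 + 5 = 1647196  −1 ⇒ G_5=1647195
G_5=1647195  [base 7] 2·7^7 + 2·7^2 + 7 + 4  →[7↦8]→  2·8^8 + 2·8^2 + 8 + 4 = 33554572  −1 ⇒ G_6=33554571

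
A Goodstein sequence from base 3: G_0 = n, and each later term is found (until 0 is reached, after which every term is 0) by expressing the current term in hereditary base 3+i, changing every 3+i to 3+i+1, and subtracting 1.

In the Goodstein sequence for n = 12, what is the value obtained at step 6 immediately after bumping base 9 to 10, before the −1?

G_0 = 12. HB_3(12) = 3^2 + 3. Bump = 20. G_1 = 19.
G_1 = 19. HB_4(19) = 4^2 + 3. Bump = 28. G_2 = 27.
G_2 = 27. HB_5(27) = 5^2 + 2. Bump = 38. G_3 = 37.
G_3 = 37. HB_6(37) = 6^2 + 1. Bump = 50. G_4 = 49.
G_4 = 49. HB_7(49) = 7^2. Bump = 64. G_5 = 63.
G_5 = 63. HB_8(63) = 7·8 + 7. Bump = 70. G_6 = 69.

76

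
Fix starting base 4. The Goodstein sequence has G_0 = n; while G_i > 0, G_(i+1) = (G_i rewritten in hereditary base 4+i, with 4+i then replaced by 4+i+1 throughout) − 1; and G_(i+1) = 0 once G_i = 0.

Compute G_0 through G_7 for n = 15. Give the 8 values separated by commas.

15, 17, 19, 21, 23, 24, 25, 26

step 0: 15 = 3·4 + 3; sub 5 for 4: 3·5 + 3; = 18; G_1 = 18−1 = 17
step 1: 17 = 3·5 + 2; sub 6 for 5: 3·6 + 2; = 20; G_2 = 20−1 = 19
step 2: 19 = 3·6 + 1; sub 7 for 6: 3·7 + 1; = 22; G_3 = 22−1 = 21
step 3: 21 = 3·7; sub 8 for 7: 3·8; = 24; G_4 = 24−1 = 23
step 4: 23 = 2·8 + 7; sub 9 for 8: 2·9 + 7; = 25; G_5 = 25−1 = 24
step 5: 24 = 2·9 + 6; sub 10 for 9: 2·10 + 6; = 26; G_6 = 26−1 = 25
step 6: 25 = 2·10 + 5; sub 11 for 10: 2·11 + 5; = 27; G_7 = 27−1 = 26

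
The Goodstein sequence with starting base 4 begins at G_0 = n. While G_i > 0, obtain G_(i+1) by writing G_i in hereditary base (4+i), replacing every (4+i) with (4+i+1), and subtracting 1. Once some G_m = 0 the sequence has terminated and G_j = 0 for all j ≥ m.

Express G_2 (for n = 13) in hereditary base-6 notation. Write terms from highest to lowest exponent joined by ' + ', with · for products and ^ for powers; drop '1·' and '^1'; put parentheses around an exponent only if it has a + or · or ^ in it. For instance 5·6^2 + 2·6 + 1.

G_0=13  [base 4] 3·4 + 1  →[4↦5]→  3·5 + 1 = 16  −1 ⇒ G_1=15
G_1=15  [base 5] 3·5  →[5↦6]→  3·6 = 18  −1 ⇒ G_2=17
G_2=17  [base 6] 2·6 + 5  →[6↦7]→  2·7 + 5 = 19  −1 ⇒ G_3=18

2·6 + 5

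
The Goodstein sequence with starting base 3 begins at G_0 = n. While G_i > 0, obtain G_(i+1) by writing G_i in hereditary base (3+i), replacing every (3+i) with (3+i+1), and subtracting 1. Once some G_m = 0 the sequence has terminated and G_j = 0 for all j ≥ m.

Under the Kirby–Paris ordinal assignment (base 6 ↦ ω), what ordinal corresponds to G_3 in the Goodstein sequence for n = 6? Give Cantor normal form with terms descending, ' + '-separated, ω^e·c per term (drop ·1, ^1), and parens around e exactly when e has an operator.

6 —HB3→ 2·3 —bump→ 2·4 = 8 —(−1)→ 7
7 —HB4→ 4 + 3 —bump→ 5 + 3 = 8 —(−1)→ 7
7 —HB5→ 5 + 2 —bump→ 6 + 2 = 8 —(−1)→ 7
7 —HB6→ 6 + 1 —bump→ 7 + 1 = 8 —(−1)→ 7

ω + 1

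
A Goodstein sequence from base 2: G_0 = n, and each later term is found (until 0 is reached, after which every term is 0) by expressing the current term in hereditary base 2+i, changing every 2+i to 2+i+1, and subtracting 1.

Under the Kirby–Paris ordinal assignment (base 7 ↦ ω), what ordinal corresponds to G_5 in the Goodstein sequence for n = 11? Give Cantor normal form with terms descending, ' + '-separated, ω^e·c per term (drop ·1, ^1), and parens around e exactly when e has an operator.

ω^(ω + 1)

i=0: 11 = 2^(2 + 1) + 2 + 1 (b=2); 2→3: 3^(3 + 1) + 3 + 1 = 85; 85−1 = 84
i=1: 84 = 3^(3 + 1) + 3 (b=3); 3→4: 4^(4 + 1) + 4 = 1028; 1028−1 = 1027
i=2: 1027 = 4^(4 + 1) + 3 (b=4); 4→5: 5^(5 + 1) + 3 = 15628; 15628−1 = 15627
i=3: 15627 = 5^(5 + 1) + 2 (b=5); 5→6: 6^(6 + 1) + 2 = 279938; 279938−1 = 279937
i=4: 279937 = 6^(6 + 1) + 1 (b=6); 6→7: 7^(7 + 1) + 1 = 5764802; 5764802−1 = 5764801
i=5: 5764801 = 7^(7 + 1) (b=7); 7→8: 8^(8 + 1) = 134217728; 134217728−1 = 134217727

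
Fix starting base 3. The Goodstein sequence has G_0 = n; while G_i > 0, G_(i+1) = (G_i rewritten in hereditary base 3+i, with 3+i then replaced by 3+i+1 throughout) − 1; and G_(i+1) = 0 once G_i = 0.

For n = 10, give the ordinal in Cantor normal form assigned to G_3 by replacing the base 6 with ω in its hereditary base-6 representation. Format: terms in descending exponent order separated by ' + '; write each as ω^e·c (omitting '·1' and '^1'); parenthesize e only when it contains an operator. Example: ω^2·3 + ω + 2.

ω·4 + 3

step 0: 10 = 3^2 + 1; sub 4 for 3: 4^2 + 1; = 17; G_1 = 17−1 = 16
step 1: 16 = 4^2; sub 5 for 4: 5^2; = 25; G_2 = 25−1 = 24
step 2: 24 = 4·5 + 4; sub 6 for 5: 4·6 + 4; = 28; G_3 = 28−1 = 27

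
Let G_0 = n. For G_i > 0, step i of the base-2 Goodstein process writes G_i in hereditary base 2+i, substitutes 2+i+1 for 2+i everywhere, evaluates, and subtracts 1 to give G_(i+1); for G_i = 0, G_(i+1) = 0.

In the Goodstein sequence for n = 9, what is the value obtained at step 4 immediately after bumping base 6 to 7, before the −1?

2471827

(0) 9|_2 = 2^(2 + 1) + 1 ↦ 3^(3 + 1) + 1|_3 = 82 ⇒ 81
(1) 81|_3 = 3^(3 + 1) ↦ 4^(4 + 1)|_4 = 1024 ⇒ 1023
(2) 1023|_4 = 3·4^4 + 3·4^3 + 3·4^2 + 3·4 + 3 ↦ 3·5^5 + 3·5^3 + 3·5^2 + 3·5 + 3|_5 = 9843 ⇒ 9842
(3) 9842|_5 = 3·5^5 + 3·5^3 + 3·5^2 + 3·5 + 2 ↦ 3·6^6 + 3·6^3 + 3·6^2 + 3·6 + 2|_6 = 140744 ⇒ 140743
(4) 140743|_6 = 3·6^6 + 3·6^3 + 3·6^2 + 3·6 + 1 ↦ 3·7^7 + 3·7^3 + 3·7^2 + 3·7 + 1|_7 = 2471827 ⇒ 2471826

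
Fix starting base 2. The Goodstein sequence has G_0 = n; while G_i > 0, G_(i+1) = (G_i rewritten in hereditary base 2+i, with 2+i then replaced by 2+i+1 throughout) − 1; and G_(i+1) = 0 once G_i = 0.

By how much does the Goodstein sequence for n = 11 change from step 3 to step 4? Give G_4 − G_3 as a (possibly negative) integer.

i=0: 11 = 2^(2 + 1) + 2 + 1 (b=2); 2→3: 3^(3 + 1) + 3 + 1 = 85; 85−1 = 84
i=1: 84 = 3^(3 + 1) + 3 (b=3); 3→4: 4^(4 + 1) + 4 = 1028; 1028−1 = 1027
i=2: 1027 = 4^(4 + 1) + 3 (b=4); 4→5: 5^(5 + 1) + 3 = 15628; 15628−1 = 15627
i=3: 15627 = 5^(5 + 1) + 2 (b=5); 5→6: 6^(6 + 1) + 2 = 279938; 279938−1 = 279937

264310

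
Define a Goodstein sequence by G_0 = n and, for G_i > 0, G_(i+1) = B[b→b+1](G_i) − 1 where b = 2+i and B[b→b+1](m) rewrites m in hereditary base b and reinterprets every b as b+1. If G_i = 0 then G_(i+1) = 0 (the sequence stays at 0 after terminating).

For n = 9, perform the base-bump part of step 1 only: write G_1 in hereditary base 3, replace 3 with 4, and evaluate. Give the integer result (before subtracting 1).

1024

9 —HB2→ 2^(2 + 1) + 1 —bump→ 3^(3 + 1) + 1 = 82 —(−1)→ 81
81 —HB3→ 3^(3 + 1) —bump→ 4^(4 + 1) = 1024 —(−1)→ 1023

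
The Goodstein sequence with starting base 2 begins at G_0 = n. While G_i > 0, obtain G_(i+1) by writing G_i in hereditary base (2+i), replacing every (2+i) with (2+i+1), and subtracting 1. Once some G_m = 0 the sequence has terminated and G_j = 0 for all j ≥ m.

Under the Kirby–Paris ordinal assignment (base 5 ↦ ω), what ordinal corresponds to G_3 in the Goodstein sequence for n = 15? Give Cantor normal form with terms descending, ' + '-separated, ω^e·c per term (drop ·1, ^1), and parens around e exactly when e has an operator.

ω^(ω + 1) + ω^ω + 2

15 —HB2→ 2^(2 + 1) + 2^2 + 2 + 1 —bump→ 3^(3 + 1) + 3^3 + 3 + 1 = 112 —(−1)→ 111
111 —HB3→ 3^(3 + 1) + 3^3 + 3 —bump→ 4^(4 + 1) + 4^4 + 4 = 1284 —(−1)→ 1283
1283 —HB4→ 4^(4 + 1) + 4^4 + 3 —bump→ 5^(5 + 1) + 5^5 + 3 = 18753 —(−1)→ 18752
18752 —HB5→ 5^(5 + 1) + 5^5 + 2 —bump→ 6^(6 + 1) + 6^6 + 2 = 326594 —(−1)→ 326593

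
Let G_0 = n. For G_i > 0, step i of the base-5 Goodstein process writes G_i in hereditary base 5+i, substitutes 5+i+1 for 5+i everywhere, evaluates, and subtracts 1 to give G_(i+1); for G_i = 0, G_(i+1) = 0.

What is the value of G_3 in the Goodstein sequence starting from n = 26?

53

step 0: 26 = 5^2 + 1; sub 6 for 5: 6^2 + 1; = 37; G_1 = 37−1 = 36
step 1: 36 = 6^2; sub 7 for 6: 7^2; = 49; G_2 = 49−1 = 48
step 2: 48 = 6·7 + 6; sub 8 for 7: 6·8 + 6; = 54; G_3 = 54−1 = 53
step 3: 53 = 6·8 + 5; sub 9 for 8: 6·9 + 5; = 59; G_4 = 59−1 = 58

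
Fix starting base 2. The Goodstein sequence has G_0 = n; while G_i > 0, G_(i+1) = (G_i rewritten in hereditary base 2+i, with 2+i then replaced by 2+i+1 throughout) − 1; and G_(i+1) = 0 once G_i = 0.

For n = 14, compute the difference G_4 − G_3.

G_0=14  [base 2] 2^(2 + 1) + 2^2 + 2  →[2↦3]→  3^(3 + 1) + 3^3 + 3 = 111  −1 ⇒ G_1=110
G_1=110  [base 3] 3^(3 + 1) + 3^3 + 2  →[3↦4]→  4^(4 + 1) + 4^4 + 2 = 1282  −1 ⇒ G_2=1281
G_2=1281  [base 4] 4^(4 + 1) + 4^4 + 1  →[4↦5]→  5^(5 + 1) + 5^5 + 1 = 18751  −1 ⇒ G_3=18750
G_3=18750  [base 5] 5^(5 + 1) + 5^5  →[5↦6]→  6^(6 + 1) + 6^6 = 326592  −1 ⇒ G_4=326591

307841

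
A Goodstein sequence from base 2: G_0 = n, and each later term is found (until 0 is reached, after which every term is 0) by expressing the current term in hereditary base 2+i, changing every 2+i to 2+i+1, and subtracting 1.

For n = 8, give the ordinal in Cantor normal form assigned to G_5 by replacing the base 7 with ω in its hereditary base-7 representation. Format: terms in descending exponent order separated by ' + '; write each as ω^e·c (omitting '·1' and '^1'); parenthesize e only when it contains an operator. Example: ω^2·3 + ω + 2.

8 —HB2→ 2^(2 + 1) —bump→ 3^(3 + 1) = 81 —(−1)→ 80
80 —HB3→ 2·3^3 + 2·3^2 + 2·3 + 2 —bump→ 2·4^4 + 2·4^2 + 2·4 + 2 = 554 —(−1)→ 553
553 —HB4→ 2·4^4 + 2·4^2 + 2·4 + 1 —bump→ 2·5^5 + 2·5^2 + 2·5 + 1 = 6311 —(−1)→ 6310
6310 —HB5→ 2·5^5 + 2·5^2 + 2·5 —bump→ 2·6^6 + 2·6^2 + 2·6 = 93396 —(−1)→ 93395
93395 —HB6→ 2·6^6 + 2·6^2 + 6 + 5 —bump→ 2·7^7 + 2·7^2 + 7 + 5 = 1647196 —(−1)→ 1647195

ω^ω·2 + ω^2·2 + ω + 4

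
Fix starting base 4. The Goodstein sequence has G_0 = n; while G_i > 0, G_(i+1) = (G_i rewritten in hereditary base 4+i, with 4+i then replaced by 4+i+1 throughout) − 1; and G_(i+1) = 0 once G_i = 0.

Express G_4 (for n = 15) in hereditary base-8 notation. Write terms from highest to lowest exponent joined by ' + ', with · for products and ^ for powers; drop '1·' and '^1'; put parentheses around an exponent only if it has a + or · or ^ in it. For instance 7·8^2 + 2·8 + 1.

2·8 + 7

G_0=15  [base 4] 3·4 + 3  →[4↦5]→  3·5 + 3 = 18  −1 ⇒ G_1=17
G_1=17  [base 5] 3·5 + 2  →[5↦6]→  3·6 + 2 = 20  −1 ⇒ G_2=19
G_2=19  [base 6] 3·6 + 1  →[6↦7]→  3·7 + 1 = 22  −1 ⇒ G_3=21
G_3=21  [base 7] 3·7  →[7↦8]→  3·8 = 24  −1 ⇒ G_4=23
G_4=23  [base 8] 2·8 + 7  →[8↦9]→  2·9 + 7 = 25  −1 ⇒ G_5=24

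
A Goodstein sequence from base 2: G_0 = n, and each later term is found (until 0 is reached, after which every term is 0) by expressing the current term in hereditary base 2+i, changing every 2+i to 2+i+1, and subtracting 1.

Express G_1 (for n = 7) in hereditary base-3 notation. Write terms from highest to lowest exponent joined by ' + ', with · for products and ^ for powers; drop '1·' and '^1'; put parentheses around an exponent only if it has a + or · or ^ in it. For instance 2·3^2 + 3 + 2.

3^3 + 3

G_0 = 7. HB_2(7) = 2^2 + 2 + 1. Bump = 31. G_1 = 30.
G_1 = 30. HB_3(30) = 3^3 + 3. Bump = 260. G_2 = 259.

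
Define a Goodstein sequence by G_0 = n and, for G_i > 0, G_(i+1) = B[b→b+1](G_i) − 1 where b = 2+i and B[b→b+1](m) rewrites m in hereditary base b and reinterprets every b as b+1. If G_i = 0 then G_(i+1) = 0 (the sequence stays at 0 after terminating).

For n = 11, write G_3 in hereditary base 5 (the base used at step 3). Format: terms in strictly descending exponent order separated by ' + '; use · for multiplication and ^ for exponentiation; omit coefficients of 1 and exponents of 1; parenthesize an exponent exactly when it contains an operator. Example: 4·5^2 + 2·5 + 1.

11 —HB2→ 2^(2 + 1) + 2 + 1 —bump→ 3^(3 + 1) + 3 + 1 = 85 —(−1)→ 84
84 —HB3→ 3^(3 + 1) + 3 —bump→ 4^(4 + 1) + 4 = 1028 —(−1)→ 1027
1027 —HB4→ 4^(4 + 1) + 3 —bump→ 5^(5 + 1) + 3 = 15628 —(−1)→ 15627
15627 —HB5→ 5^(5 + 1) + 2 —bump→ 6^(6 + 1) + 2 = 279938 —(−1)→ 279937

5^(5 + 1) + 2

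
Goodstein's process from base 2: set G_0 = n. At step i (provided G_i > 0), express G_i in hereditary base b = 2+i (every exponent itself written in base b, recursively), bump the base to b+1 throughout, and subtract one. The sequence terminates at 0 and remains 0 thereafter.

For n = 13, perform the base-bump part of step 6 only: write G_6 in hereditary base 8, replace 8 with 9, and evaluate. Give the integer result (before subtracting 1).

G_0=13  [base 2] 2^(2 + 1) + 2^2 + 1  →[2↦3]→  3^(3 + 1) + 3^3 + 1 = 109  −1 ⇒ G_1=108
G_1=108  [base 3] 3^(3 + 1) + 3^3  →[3↦4]→  4^(4 + 1) + 4^4 = 1280  −1 ⇒ G_2=1279
G_2=1279  [base 4] 4^(4 + 1) + 3·4^3 + 3·4^2 + 3·4 + 3  →[4↦5]→  5^(5 + 1) + 3·5^3 + 3·5^2 + 3·5 + 3 = 16093  −1 ⇒ G_3=16092
G_3=16092  [base 5] 5^(5 + 1) + 3·5^3 + 3·5^2 + 3·5 + 2  →[5↦6]→  6^(6 + 1) + 3·6^3 + 3·6^2 + 3·6 + 2 = 280712  −1 ⇒ G_4=280711
G_4=280711  [base 6] 6^(6 + 1) + 3·6^3 + 3·6^2 + 3·6 + 1  →[6↦7]→  7^(7 + 1) + 3·7^3 + 3·7^2 + 3·7 + 1 = 5765999  −1 ⇒ G_5=5765998
G_5=5765998  [base 7] 7^(7 + 1) + 3·7^3 + 3·7^2 + 3·7  →[7↦8]→  8^(8 + 1) + 3·8^3 + 3·8^2 + 3·8 = 134219480  −1 ⇒ G_6=134219479
G_6=134219479  [base 8] 8^(8 + 1) + 3·8^3 + 3·8^2 + 2·8 + 7  →[8↦9]→  9^(9 + 1) + 3·9^3 + 3·9^2 + 2·9 + 7 = 3486786856  −1 ⇒ G_7=3486786855

3486786856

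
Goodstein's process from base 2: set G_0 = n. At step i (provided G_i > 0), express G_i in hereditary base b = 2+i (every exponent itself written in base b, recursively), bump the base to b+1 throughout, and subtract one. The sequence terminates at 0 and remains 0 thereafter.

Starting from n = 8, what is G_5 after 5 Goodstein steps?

1647195

(0) 8|_2 = 2^(2 + 1) ↦ 3^(3 + 1)|_3 = 81 ⇒ 80
(1) 80|_3 = 2·3^3 + 2·3^2 + 2·3 + 2 ↦ 2·4^4 + 2·4^2 + 2·4 + 2|_4 = 554 ⇒ 553
(2) 553|_4 = 2·4^4 + 2·4^2 + 2·4 + 1 ↦ 2·5^5 + 2·5^2 + 2·5 + 1|_5 = 6311 ⇒ 6310
(3) 6310|_5 = 2·5^5 + 2·5^2 + 2·5 ↦ 2·6^6 + 2·6^2 + 2·6|_6 = 93396 ⇒ 93395
(4) 93395|_6 = 2·6^6 + 2·6^2 + 6 + 5 ↦ 2·7^7 + 2·7^2 + 7 + 5|_7 = 1647196 ⇒ 1647195
(5) 1647195|_7 = 2·7^7 + 2·7^2 + 7 + 4 ↦ 2·8^8 + 2·8^2 + 8 + 4|_8 = 33554572 ⇒ 33554571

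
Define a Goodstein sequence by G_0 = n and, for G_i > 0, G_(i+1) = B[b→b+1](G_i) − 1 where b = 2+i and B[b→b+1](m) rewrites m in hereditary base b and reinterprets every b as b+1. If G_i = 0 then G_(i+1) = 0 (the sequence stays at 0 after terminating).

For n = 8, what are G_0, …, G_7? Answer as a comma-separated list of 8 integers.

8, 80, 553, 6310, 93395, 1647195, 33554571, 774841151

(0) 8|_2 = 2^(2 + 1) ↦ 3^(3 + 1)|_3 = 81 ⇒ 80
(1) 80|_3 = 2·3^3 + 2·3^2 + 2·3 + 2 ↦ 2·4^4 + 2·4^2 + 2·4 + 2|_4 = 554 ⇒ 553
(2) 553|_4 = 2·4^4 + 2·4^2 + 2·4 + 1 ↦ 2·5^5 + 2·5^2 + 2·5 + 1|_5 = 6311 ⇒ 6310
(3) 6310|_5 = 2·5^5 + 2·5^2 + 2·5 ↦ 2·6^6 + 2·6^2 + 2·6|_6 = 93396 ⇒ 93395
(4) 93395|_6 = 2·6^6 + 2·6^2 + 6 + 5 ↦ 2·7^7 + 2·7^2 + 7 + 5|_7 = 1647196 ⇒ 1647195
(5) 1647195|_7 = 2·7^7 + 2·7^2 + 7 + 4 ↦ 2·8^8 + 2·8^2 + 8 + 4|_8 = 33554572 ⇒ 33554571
(6) 33554571|_8 = 2·8^8 + 2·8^2 + 8 + 3 ↦ 2·9^9 + 2·9^2 + 9 + 3|_9 = 774841152 ⇒ 774841151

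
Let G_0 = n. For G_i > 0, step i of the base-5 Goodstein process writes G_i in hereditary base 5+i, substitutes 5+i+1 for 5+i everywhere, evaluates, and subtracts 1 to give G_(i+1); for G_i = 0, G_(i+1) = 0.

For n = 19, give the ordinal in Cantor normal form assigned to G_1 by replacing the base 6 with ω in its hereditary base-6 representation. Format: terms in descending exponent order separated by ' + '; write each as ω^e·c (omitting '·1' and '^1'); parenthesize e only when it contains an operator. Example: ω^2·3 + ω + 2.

ω·3 + 3

[0] 19 ≡ 3·5 + 4 (base 5). Lift 6: 22. −1: 21.
[1] 21 ≡ 3·6 + 3 (base 6). Lift 7: 24. −1: 23.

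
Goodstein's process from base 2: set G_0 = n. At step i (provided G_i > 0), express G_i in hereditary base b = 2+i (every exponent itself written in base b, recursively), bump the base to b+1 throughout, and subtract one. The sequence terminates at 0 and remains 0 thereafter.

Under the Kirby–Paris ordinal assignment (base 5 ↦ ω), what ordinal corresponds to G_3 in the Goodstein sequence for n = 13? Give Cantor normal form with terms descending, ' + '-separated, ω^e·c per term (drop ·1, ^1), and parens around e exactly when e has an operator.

G_0 = 13. HB_2(13) = 2^(2 + 1) + 2^2 + 1. Bump = 109. G_1 = 108.
G_1 = 108. HB_3(108) = 3^(3 + 1) + 3^3. Bump = 1280. G_2 = 1279.
G_2 = 1279. HB_4(1279) = 4^(4 + 1) + 3·4^3 + 3·4^2 + 3·4 + 3. Bump = 16093. G_3 = 16092.
G_3 = 16092. HB_5(16092) = 5^(5 + 1) + 3·5^3 + 3·5^2 + 3·5 + 2. Bump = 280712. G_4 = 280711.

ω^(ω + 1) + ω^3·3 + ω^2·3 + ω·3 + 2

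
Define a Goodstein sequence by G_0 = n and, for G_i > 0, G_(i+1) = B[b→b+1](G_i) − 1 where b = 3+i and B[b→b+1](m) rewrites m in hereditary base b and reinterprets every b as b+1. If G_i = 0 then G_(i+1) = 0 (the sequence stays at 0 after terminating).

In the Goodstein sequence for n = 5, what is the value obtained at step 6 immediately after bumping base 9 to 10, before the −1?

5 —HB3→ 3 + 2 —bump→ 4 + 2 = 6 —(−1)→ 5
5 —HB4→ 4 + 1 —bump→ 5 + 1 = 6 —(−1)→ 5
5 —HB5→ 5 —bump→ 6 = 6 —(−1)→ 5
5 —HB6→ 5 —bump→ 5 = 5 —(−1)→ 4
4 —HB7→ 4 —bump→ 4 = 4 —(−1)→ 3
3 —HB8→ 3 —bump→ 3 = 3 —(−1)→ 2

2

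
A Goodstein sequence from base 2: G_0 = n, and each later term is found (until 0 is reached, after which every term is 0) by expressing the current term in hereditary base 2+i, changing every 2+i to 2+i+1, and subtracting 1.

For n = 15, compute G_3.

18752

(0) 15|_2 = 2^(2 + 1) + 2^2 + 2 + 1 ↦ 3^(3 + 1) + 3^3 + 3 + 1|_3 = 112 ⇒ 111
(1) 111|_3 = 3^(3 + 1) + 3^3 + 3 ↦ 4^(4 + 1) + 4^4 + 4|_4 = 1284 ⇒ 1283
(2) 1283|_4 = 4^(4 + 1) + 4^4 + 3 ↦ 5^(5 + 1) + 5^5 + 3|_5 = 18753 ⇒ 18752
(3) 18752|_5 = 5^(5 + 1) + 5^5 + 2 ↦ 6^(6 + 1) + 6^6 + 2|_6 = 326594 ⇒ 326593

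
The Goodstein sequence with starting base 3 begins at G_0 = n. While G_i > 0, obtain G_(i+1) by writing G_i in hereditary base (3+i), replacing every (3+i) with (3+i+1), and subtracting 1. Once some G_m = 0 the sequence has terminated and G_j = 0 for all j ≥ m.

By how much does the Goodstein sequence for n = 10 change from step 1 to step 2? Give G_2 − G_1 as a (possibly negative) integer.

10 —HB3→ 3^2 + 1 —bump→ 4^2 + 1 = 17 —(−1)→ 16
16 —HB4→ 4^2 —bump→ 5^2 = 25 —(−1)→ 24

8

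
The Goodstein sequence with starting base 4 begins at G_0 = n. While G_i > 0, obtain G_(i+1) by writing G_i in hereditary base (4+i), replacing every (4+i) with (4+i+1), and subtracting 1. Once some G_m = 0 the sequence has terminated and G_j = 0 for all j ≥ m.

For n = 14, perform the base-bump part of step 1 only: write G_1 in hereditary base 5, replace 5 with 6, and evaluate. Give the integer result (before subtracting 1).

14 —HB4→ 3·4 + 2 —bump→ 3·5 + 2 = 17 —(−1)→ 16
16 —HB5→ 3·5 + 1 —bump→ 3·6 + 1 = 19 —(−1)→ 18

19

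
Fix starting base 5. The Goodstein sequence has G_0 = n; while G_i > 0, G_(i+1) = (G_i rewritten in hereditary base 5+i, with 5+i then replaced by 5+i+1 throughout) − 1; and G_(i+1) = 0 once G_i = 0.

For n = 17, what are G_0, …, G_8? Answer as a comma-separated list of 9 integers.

i=0: 17 = 3·5 + 2 (b=5); 5→6: 3·6 + 2 = 20; 20−1 = 19
i=1: 19 = 3·6 + 1 (b=6); 6→7: 3·7 + 1 = 22; 22−1 = 21
i=2: 21 = 3·7 (b=7); 7→8: 3·8 = 24; 24−1 = 23
i=3: 23 = 2·8 + 7 (b=8); 8→9: 2·9 + 7 = 25; 25−1 = 24
i=4: 24 = 2·9 + 6 (b=9); 9→10: 2·10 + 6 = 26; 26−1 = 25
i=5: 25 = 2·10 + 5 (b=10); 10→11: 2·11 + 5 = 27; 27−1 = 26
i=6: 26 = 2·11 + 4 (b=11); 11→12: 2·12 + 4 = 28; 28−1 = 27
i=7: 27 = 2·12 + 3 (b=12); 12→13: 2·13 + 3 = 29; 29−1 = 28

17, 19, 21, 23, 24, 25, 26, 27, 28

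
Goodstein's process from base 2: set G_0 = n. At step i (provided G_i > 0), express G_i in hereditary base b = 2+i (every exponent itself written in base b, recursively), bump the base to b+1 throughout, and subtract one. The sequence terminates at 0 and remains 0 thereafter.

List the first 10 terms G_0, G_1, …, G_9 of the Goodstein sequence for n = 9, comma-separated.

G_0=9  [base 2] 2^(2 + 1) + 1  →[2↦3]→  3^(3 + 1) + 1 = 82  −1 ⇒ G_1=81
G_1=81  [base 3] 3^(3 + 1)  →[3↦4]→  4^(4 + 1) = 1024  −1 ⇒ G_2=1023
G_2=1023  [base 4] 3·4^4 + 3·4^3 + 3·4^2 + 3·4 + 3  →[4↦5]→  3·5^5 + 3·5^3 + 3·5^2 + 3·5 + 3 = 9843  −1 ⇒ G_3=9842
G_3=9842  [base 5] 3·5^5 + 3·5^3 + 3·5^2 + 3·5 + 2  →[5↦6]→  3·6^6 + 3·6^3 + 3·6^2 + 3·6 + 2 = 140744  −1 ⇒ G_4=140743
G_4=140743  [base 6] 3·6^6 + 3·6^3 + 3·6^2 + 3·6 + 1  →[6↦7]→  3·7^7 + 3·7^3 + 3·7^2 + 3·7 + 1 = 2471827  −1 ⇒ G_5=2471826
G_5=2471826  [base 7] 3·7^7 + 3·7^3 + 3·7^2 + 3·7  →[7↦8]→  3·8^8 + 3·8^3 + 3·8^2 + 3·8 = 50333400  −1 ⇒ G_6=50333399
G_6=50333399  [base 8] 3·8^8 + 3·8^3 + 3·8^2 + 2·8 + 7  →[8↦9]→  3·9^9 + 3·9^3 + 3·9^2 + 2·9 + 7 = 1162263922  −1 ⇒ G_7=1162263921
G_7=1162263921  [base 9] 3·9^9 + 3·9^3 + 3·9^2 + 2·9 + 6  →[9↦10]→  3·10^10 + 3·10^3 + 3·10^2 + 2·10 + 6 = 30000003326  −1 ⇒ G_8=30000003325
G_8=30000003325  [base 10] 3·10^10 + 3·10^3 + 3·10^2 + 2·10 + 5  →[10↦11]→  3·11^11 + 3·11^3 + 3·11^2 + 2·11 + 5 = 855935016216  −1 ⇒ G_9=855935016215

9, 81, 1023, 9842, 140743, 2471826, 50333399, 1162263921, 30000003325, 855935016215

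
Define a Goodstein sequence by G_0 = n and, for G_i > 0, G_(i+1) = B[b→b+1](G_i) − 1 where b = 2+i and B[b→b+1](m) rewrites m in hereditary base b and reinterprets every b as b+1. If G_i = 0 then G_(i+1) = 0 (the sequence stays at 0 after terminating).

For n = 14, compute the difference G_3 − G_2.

14 —HB2→ 2^(2 + 1) + 2^2 + 2 —bump→ 3^(3 + 1) + 3^3 + 3 = 111 —(−1)→ 110
110 —HB3→ 3^(3 + 1) + 3^3 + 2 —bump→ 4^(4 + 1) + 4^4 + 2 = 1282 —(−1)→ 1281
1281 —HB4→ 4^(4 + 1) + 4^4 + 1 —bump→ 5^(5 + 1) + 5^5 + 1 = 18751 —(−1)→ 18750

17469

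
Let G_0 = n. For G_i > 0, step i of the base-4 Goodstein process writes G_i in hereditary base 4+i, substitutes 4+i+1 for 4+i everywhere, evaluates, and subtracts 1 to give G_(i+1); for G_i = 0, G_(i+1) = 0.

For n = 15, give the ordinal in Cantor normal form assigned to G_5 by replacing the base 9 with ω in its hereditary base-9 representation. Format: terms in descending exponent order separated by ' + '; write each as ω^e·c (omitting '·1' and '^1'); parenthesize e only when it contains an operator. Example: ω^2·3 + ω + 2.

ω·2 + 6

15 —HB4→ 3·4 + 3 —bump→ 3·5 + 3 = 18 —(−1)→ 17
17 —HB5→ 3·5 + 2 —bump→ 3·6 + 2 = 20 —(−1)→ 19
19 —HB6→ 3·6 + 1 —bump→ 3·7 + 1 = 22 —(−1)→ 21
21 —HB7→ 3·7 —bump→ 3·8 = 24 —(−1)→ 23
23 —HB8→ 2·8 + 7 —bump→ 2·9 + 7 = 25 —(−1)→ 24
24 —HB9→ 2·9 + 6 —bump→ 2·10 + 6 = 26 —(−1)→ 25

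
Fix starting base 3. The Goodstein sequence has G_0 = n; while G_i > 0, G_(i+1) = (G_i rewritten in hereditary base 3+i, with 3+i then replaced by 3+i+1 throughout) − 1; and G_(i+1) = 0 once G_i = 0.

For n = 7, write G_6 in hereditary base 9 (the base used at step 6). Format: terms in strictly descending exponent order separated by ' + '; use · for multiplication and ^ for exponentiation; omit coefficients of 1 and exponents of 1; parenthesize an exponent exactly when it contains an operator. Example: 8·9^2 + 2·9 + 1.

9

[0] 7 ≡ 2·3 + 1 (base 3). Lift 4: 9. −1: 8.
[1] 8 ≡ 2·4 (base 4). Lift 5: 10. −1: 9.
[2] 9 ≡ 5 + 4 (base 5). Lift 6: 10. −1: 9.
[3] 9 ≡ 6 + 3 (base 6). Lift 7: 10. −1: 9.
[4] 9 ≡ 7 + 2 (base 7). Lift 8: 10. −1: 9.
[5] 9 ≡ 8 + 1 (base 8). Lift 9: 10. −1: 9.
[6] 9 ≡ 9 (base 9). Lift 10: 10. −1: 9.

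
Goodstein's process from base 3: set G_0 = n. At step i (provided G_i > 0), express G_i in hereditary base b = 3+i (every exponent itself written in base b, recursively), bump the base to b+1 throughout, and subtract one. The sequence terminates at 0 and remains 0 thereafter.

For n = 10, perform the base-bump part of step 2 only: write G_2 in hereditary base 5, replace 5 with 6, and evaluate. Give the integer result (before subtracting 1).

28

G_0=10  [base 3] 3^2 + 1  →[3↦4]→  4^2 + 1 = 17  −1 ⇒ G_1=16
G_1=16  [base 4] 4^2  →[4↦5]→  5^2 = 25  −1 ⇒ G_2=24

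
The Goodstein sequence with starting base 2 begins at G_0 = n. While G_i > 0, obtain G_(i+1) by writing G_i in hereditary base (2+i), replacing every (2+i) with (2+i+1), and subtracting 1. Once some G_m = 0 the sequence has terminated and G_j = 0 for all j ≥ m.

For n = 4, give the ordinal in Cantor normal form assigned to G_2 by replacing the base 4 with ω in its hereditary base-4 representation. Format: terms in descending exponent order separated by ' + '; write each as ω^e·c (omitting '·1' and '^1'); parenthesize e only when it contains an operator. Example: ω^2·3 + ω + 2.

G_0 = 4. HB_2(4) = 2^2. Bump = 27. G_1 = 26.
G_1 = 26. HB_3(26) = 2·3^2 + 2·3 + 2. Bump = 42. G_2 = 41.
G_2 = 41. HB_4(41) = 2·4^2 + 2·4 + 1. Bump = 61. G_3 = 60.

ω^2·2 + ω·2 + 1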